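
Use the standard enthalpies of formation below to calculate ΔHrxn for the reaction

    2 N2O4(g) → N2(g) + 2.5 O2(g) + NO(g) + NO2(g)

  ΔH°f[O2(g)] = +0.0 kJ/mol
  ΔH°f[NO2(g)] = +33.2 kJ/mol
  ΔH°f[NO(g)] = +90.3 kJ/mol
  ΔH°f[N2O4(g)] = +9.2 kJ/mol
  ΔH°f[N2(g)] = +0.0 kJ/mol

ΔHrxn = 105.1 kJ/mol

Products: 1·(+0.0) + 5/2·(+0.0) + 1·(+90.3) + 1·(+33.2) = +123.5
Reactants: 2·(+9.2) = +18.4
ΔHrxn = (+123.5) − (+18.4) = 105.1 kJ/mol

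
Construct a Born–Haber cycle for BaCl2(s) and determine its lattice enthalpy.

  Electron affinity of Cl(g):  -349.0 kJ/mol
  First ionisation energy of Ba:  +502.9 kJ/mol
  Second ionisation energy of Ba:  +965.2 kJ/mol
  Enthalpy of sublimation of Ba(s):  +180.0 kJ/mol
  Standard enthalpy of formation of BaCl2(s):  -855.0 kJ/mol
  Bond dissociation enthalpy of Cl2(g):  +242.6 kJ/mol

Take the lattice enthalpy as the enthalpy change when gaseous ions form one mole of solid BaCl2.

ΔHf° = 1·ΔHsub + 1·(ΣIE) + 1·D(Cl2) + 2·EA + U
-855.0 = 1·(+180.0) + 1·(+1468.1) + 1·(+242.6) + 2·(-349.0) + U
U = -855.0 − (+1192.7) = -2047.7 kJ/mol

U = -2047.7 kJ/mol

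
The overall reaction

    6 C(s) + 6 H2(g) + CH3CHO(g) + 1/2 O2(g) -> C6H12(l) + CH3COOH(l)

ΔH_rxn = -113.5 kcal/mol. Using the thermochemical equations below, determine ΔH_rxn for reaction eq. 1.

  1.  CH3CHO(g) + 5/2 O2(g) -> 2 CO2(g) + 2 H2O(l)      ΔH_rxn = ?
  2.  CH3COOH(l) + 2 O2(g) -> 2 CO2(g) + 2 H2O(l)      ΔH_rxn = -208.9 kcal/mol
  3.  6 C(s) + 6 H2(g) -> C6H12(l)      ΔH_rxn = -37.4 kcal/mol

ΔH_rxn = -285.0 kcal/mol

eq. 1 as written (CH3CHO(g) already on the reactant side): contributes x
eq. 2 reversed (reverse to put CH3COOH(l) on the product side): +208.9 kcal/mol
eq. 3 as written (C6H12(l) already on the product side): -37.4 kcal/mol
-113.5 = (+208.9) + (-37.4) + x
x = (-113.5 − (+171.5)) / (1) = -285.0 kcal/mol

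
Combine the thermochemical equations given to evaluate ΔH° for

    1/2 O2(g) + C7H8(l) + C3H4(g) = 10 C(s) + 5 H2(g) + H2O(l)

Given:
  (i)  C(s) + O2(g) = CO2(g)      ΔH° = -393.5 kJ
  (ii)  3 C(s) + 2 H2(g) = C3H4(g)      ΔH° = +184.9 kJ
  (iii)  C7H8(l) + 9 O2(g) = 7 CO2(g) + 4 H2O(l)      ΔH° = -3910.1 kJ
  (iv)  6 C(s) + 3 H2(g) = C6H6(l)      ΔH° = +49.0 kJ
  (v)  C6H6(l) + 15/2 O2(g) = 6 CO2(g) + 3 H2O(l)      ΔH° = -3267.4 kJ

(i) reversed: +393.5 kJ
(ii) reversed (C3H4(g) must end up as a reactant): -184.9 kJ
(iii) as written (C7H8(l) already on the reactant side): -3910.1 kJ
(iv) reversed: -49.0 kJ
(v) reversed: +3267.4 kJ
ΔH° = (+393.5) + (-184.9) + (-3910.1) + (-49.0) + (+3267.4) = -483.1 kJ

ΔH° = -483.1 kJ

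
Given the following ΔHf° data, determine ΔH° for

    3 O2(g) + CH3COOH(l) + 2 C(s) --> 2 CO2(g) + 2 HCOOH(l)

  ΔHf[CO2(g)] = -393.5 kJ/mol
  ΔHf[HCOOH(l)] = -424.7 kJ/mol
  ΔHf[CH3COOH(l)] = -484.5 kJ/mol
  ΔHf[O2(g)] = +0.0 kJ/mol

ΔH° = -1151.9 kJ/mol

ΔH°rxn = Σ nΔHf°(products) − Σ nΔHf°(reactants).
Products: 2·(-393.5) + 2·(-424.7) = -1636.4
Reactants: 3·(+0.0) + 1·(-484.5) + 2·(+0.0) = -484.5
ΔH° = (-1636.4) − (-484.5) = -1151.9 kJ/mol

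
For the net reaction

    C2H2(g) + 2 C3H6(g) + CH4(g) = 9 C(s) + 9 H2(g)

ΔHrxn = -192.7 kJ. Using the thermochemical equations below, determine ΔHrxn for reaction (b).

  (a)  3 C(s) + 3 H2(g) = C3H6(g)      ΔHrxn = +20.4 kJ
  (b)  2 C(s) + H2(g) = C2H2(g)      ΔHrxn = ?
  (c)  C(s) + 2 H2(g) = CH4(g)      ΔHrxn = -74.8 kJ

ΔHrxn = 226.7 kJ

(a) reversed and × 2 (C3H6(g) must end up as a reactant; ×2 to match 2 C3H6(g) in the target): (-2)·(+20.4) = -40.8 kJ
(b) reversed (reverse to put C2H2(g) on the reactant side): contributes −x
(c) reversed (CH4(g) must end up as a reactant): +74.8 kJ
-192.7 = (-40.8) + (+74.8) − x
x = (-192.7 − (+34.0)) / (-1) = 226.7 kJ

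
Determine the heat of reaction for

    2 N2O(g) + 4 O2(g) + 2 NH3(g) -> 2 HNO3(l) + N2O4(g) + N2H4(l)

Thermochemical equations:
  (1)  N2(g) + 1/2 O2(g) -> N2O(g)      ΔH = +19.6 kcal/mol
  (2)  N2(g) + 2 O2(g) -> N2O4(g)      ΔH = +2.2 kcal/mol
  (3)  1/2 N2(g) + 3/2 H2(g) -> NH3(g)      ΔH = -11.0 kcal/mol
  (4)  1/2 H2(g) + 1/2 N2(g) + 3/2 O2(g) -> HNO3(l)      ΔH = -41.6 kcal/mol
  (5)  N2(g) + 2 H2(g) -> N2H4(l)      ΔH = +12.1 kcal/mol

(1) reversed and × 2: (-2)·(+19.6) = -39.2 kcal/mol
(2) as written: +2.2 kcal/mol
(3) reversed and × 2: (-2)·(-11.0) = +22.0 kcal/mol
(4) × 2: (2)·(-41.6) = -83.2 kcal/mol
(5) as written: +12.1 kcal/mol
ΔH = (-2)·(+19.6) + (1)·(+2.2) + (-2)·(-11.0) + (2)·(-41.6) + (1)·(+12.1) = -86.1 kcal/mol

ΔH = -86.1 kcal/mol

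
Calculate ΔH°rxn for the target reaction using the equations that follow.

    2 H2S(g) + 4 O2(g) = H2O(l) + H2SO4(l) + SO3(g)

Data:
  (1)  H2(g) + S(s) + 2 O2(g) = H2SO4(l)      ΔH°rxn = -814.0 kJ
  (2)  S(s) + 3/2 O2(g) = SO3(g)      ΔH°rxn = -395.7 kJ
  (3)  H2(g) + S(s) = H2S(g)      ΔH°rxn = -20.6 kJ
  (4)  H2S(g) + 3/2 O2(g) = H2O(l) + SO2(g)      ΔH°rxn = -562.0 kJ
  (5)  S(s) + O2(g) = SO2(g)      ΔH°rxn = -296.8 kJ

ΔH°rxn = -1454.3 kJ

(1) as written: -814.0 kJ
(2) as written: -395.7 kJ
(3) reversed: +20.6 kJ
(4) as written: -562.0 kJ
(5) reversed: +296.8 kJ
Summing the manipulated equations, ΔH°rxn = (1)·(-814.0) + (1)·(-395.7) + (-1)·(-20.6) + (1)·(-562.0) + (-1)·(-296.8) = -1454.3 kJ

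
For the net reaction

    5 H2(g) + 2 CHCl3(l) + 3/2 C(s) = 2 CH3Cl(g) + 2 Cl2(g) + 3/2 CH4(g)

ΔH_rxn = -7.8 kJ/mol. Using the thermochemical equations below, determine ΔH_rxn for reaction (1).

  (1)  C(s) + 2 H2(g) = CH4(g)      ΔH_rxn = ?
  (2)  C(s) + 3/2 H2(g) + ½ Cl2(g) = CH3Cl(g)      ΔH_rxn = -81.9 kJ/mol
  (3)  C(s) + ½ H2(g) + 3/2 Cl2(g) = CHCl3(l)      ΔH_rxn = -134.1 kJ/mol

ΔH_rxn = -74.8 kJ/mol

(1) × 3/2 (scale by 3/2 for the 3/2 CH4(g)): contributes 3/2·x
(2) × 2 (scale by 2 for the 2 CH3Cl(g)): (2)·(-81.9) = -163.8 kJ/mol
(3) reversed and × 2 (CHCl3(l) must end up as a reactant; scale by 2 for the 2 CHCl3(l)): (-2)·(-134.1) = +268.2 kJ/mol
-7.8 = (-163.8) + (+268.2) + 3/2·x
x = (-7.8 − (+104.4)) / (3/2) = -74.8 kJ/mol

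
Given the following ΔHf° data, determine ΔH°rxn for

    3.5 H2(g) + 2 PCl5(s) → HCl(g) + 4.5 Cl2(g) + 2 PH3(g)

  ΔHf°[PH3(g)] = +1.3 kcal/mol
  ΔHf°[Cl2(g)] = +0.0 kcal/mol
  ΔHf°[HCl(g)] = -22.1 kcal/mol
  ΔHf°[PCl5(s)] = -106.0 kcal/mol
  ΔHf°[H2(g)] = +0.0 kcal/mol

Products: 1·(-22.1) + 9/2·(+0.0) + 2·(+1.3) = -19.5
Reactants: 7/2·(+0.0) + 2·(-106.0) = -212.0
ΔH°rxn = (-19.5) − (-212.0) = 192.5 kcal/mol

ΔH°rxn = 192.5 kcal/mol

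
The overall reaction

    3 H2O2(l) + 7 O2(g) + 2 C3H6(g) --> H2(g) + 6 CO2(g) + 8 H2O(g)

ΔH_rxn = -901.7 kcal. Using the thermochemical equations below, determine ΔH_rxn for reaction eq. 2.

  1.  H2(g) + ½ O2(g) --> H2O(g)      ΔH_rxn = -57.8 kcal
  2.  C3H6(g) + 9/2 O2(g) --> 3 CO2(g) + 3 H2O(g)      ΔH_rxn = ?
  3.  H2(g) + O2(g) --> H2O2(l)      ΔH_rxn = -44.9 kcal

eq. 1 × 2: (2)·(-57.8) = -115.6 kcal
eq. 2 × 2 (×2 to match 2 C3H6(g) in the target): contributes 2·x
eq. 3 reversed and × 3 (reverse to put H2O2(l) on the reactant side; scale by 3 for the 3 H2O2(l)): (-3)·(-44.9) = +134.7 kcal
-901.7 = (-115.6) + (+134.7) + 2·x
x = (-901.7 − (+19.1)) / (2) = -460.4 kcal

ΔH_rxn = -460.4 kcal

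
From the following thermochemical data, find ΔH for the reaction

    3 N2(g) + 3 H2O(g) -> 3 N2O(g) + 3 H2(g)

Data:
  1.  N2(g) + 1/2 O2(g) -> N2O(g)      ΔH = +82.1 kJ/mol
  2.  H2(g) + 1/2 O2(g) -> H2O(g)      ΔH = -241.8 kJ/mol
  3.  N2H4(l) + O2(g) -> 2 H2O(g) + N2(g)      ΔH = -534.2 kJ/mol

eq. 1 × 3 (scale by 3 for the 3 N2O(g)): (3)·(+82.1) = +246.3 kJ/mol
eq. 2 reversed and × 3 (reverse to put H2(g) on the product side; ×3 to match 3 H2(g) in the target): (-3)·(-241.8) = +725.4 kJ/mol
eq. 3: not needed (N2H4(l) appears nowhere else).
Combining the equations, ΔH = (3)·(+82.1) + (-3)·(-241.8) = 971.7 kJ/mol

ΔH = 971.7 kJ/mol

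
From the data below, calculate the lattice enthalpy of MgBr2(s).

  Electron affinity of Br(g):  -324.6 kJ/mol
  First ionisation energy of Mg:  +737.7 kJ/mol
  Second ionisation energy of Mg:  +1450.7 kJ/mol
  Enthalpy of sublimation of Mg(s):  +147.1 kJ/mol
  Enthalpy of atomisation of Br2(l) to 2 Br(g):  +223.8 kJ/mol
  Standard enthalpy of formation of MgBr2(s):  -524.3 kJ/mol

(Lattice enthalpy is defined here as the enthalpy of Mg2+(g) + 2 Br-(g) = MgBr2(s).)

U = -2434.4 kJ/mol

ΔHf° = 1·ΔHsub + 1·(ΣIE) + 1·D(Br2) + 2·EA + U
-524.3 = 1·(+147.1) + 1·(+2188.4) + 1·(+223.8) + 2·(-324.6) + U
U = -524.3 − (+1910.1) = -2434.4 kJ/mol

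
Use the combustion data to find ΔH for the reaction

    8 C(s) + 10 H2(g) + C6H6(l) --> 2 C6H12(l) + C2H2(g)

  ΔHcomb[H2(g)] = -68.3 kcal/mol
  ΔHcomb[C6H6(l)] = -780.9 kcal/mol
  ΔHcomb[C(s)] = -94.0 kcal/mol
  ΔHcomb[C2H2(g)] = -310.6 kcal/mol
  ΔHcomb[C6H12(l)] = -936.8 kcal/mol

ΔH = -31.7 kcal/mol

With combustion enthalpies, reactants minus products:
= [8·(-94.0) + 10·(-68.3) + 1·(-780.9)] − [2·(-936.8) + 1·(-310.6)]
= -31.7 kcal/mol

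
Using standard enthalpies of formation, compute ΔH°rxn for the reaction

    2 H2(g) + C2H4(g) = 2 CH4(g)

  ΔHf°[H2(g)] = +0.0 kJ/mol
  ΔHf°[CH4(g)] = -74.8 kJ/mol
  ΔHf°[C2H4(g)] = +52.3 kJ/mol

ΔH°rxn = -201.9 kJ/mol

Products: 2·(-74.8) = -149.6
Reactants: 2·(+0.0) + 1·(+52.3) = +52.3
ΔH°rxn = (-149.6) − (+52.3) = -201.9 kJ/mol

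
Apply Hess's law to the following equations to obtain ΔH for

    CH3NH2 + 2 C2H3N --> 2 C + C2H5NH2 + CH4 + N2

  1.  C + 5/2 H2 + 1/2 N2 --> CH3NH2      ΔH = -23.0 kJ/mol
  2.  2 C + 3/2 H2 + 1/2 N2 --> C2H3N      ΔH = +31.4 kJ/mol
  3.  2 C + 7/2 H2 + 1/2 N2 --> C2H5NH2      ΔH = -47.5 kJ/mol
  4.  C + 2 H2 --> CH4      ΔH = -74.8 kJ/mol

eq. 1 reversed (reverse to put CH3NH2 on the reactant side): +23.0 kJ/mol
eq. 2 reversed and × 2 (C2H3N must end up as a reactant; ×2 to match 2 C2H3N in the target): (-2)·(+31.4) = -62.8 kJ/mol
eq. 3 as written (C2H5NH2 already on the product side): -47.5 kJ/mol
eq. 4 as written (CH4 already on the product side): -74.8 kJ/mol
ΔH = (+23.0) + (-62.8) + (-47.5) + (-74.8) = -162.1 kJ/mol

ΔH = -162.1 kJ/mol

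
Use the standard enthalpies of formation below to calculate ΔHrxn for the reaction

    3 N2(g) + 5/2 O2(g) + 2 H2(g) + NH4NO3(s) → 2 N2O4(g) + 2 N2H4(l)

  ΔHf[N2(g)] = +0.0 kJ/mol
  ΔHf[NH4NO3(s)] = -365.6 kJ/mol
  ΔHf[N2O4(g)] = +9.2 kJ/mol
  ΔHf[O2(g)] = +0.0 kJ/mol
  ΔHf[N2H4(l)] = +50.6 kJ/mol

ΔH°rxn = Σ nΔHf°(products) − Σ nΔHf°(reactants).
Products: 2·(+9.2) + 2·(+50.6) = +119.6
Reactants: 3·(+0.0) + 5/2·(+0.0) + 2·(+0.0) + 1·(-365.6) = -365.6
ΔHrxn = (+119.6) − (-365.6) = 485.2 kJ/mol

ΔHrxn = 485.2 kJ/mol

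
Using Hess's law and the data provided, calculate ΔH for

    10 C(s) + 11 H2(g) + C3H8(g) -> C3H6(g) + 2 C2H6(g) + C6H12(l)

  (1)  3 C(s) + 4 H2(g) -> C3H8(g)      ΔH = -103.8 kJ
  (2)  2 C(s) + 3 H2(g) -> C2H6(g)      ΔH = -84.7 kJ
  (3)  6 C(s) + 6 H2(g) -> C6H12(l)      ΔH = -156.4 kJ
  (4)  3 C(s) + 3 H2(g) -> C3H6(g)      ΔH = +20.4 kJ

ΔH = -201.6 kJ

(1) reversed (C3H8(g) must end up as a reactant): +103.8 kJ
(2) × 2 (scale by 2 for the 2 C2H6(g)): (2)·(-84.7) = -169.4 kJ
(3) as written (C6H12(l) already on the product side): -156.4 kJ
(4) as written (C3H6(g) already on the product side): +20.4 kJ
ΔH = (-1)·(-103.8) + (2)·(-84.7) + (1)·(-156.4) + (1)·(+20.4) = -201.6 kJ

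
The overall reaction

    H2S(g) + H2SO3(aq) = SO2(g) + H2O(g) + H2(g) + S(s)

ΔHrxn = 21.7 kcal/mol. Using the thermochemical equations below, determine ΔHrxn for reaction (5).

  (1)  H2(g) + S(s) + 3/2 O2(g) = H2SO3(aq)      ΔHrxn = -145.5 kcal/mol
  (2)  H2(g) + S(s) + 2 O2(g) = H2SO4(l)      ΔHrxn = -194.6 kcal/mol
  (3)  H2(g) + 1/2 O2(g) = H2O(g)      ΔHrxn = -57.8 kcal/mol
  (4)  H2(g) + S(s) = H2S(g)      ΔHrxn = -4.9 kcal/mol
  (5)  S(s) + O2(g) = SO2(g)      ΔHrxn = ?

(1) reversed (reverse to put H2SO3(aq) on the reactant side): +145.5 kcal/mol
(2): not needed (H2SO4(l) appears nowhere else).
(3) as written (H2O(g) already on the product side): -57.8 kcal/mol
(4) reversed (reverse to put H2S(g) on the reactant side): +4.9 kcal/mol
(5) as written (SO2(g) already on the product side): contributes x
+21.7 = (+145.5) + (-57.8) + (+4.9) + x
x = (+21.7 − (+92.6)) / (1) = -70.9 kcal/mol

ΔHrxn = -70.9 kcal/mol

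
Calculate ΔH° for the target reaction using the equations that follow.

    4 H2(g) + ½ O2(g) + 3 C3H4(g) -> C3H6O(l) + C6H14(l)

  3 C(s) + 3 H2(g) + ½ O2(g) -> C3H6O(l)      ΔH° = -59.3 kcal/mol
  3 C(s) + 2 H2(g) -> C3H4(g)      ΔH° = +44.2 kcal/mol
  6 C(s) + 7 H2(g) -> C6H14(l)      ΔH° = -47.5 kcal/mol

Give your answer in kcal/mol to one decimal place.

equation 1 as written: -59.3 kcal/mol
equation 2 reversed and × 3: (-3)·(+44.2) = -132.6 kcal/mol
equation 3 as written: -47.5 kcal/mol
ΔH° = (1)·(-59.3) + (-3)·(+44.2) + (1)·(-47.5) = -239.4 kcal/mol

ΔH° = -239.4 kcal/mol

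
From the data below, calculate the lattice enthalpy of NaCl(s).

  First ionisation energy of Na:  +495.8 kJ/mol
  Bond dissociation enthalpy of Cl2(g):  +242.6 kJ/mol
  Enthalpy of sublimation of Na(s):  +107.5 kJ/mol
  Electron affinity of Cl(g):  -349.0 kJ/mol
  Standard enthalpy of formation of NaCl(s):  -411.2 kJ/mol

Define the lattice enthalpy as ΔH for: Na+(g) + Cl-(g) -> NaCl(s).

ΔHf° = 1·ΔHsub + 1·(ΣIE) + 1/2·D(Cl2) + 1·EA + U
-411.2 = 1·(+107.5) + 1·(+495.8) + 1/2·(+242.6) + 1·(-349.0) + U
U = -411.2 − (+375.6) = -786.8 kJ/mol

U = -786.8 kJ/mol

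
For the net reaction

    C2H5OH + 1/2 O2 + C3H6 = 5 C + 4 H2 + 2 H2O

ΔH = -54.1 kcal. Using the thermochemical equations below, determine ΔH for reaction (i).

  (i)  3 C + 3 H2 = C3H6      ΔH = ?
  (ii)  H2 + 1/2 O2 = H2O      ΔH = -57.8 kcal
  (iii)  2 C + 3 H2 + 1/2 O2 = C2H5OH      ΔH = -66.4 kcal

ΔH = 4.9 kcal

(i) reversed: contributes −x
(ii) × 2: (2)·(-57.8) = -115.6 kcal
(iii) reversed: +66.4 kcal
-54.1 = (-115.6) + (+66.4) − x
x = (-54.1 − (-49.2)) / (-1) = 4.9 kcal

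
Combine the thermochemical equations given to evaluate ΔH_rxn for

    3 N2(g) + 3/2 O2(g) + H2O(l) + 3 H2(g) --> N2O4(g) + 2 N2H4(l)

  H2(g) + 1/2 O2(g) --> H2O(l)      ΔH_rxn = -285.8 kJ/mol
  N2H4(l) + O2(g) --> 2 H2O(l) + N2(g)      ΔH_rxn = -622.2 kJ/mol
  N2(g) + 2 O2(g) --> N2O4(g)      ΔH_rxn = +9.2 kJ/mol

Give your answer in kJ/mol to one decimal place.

ΔH_rxn = 396.2 kJ/mol

equation 1 × 3 (scale by 3 for the 3 H2(g)): (3)·(-285.8) = -857.4 kJ/mol
equation 2 reversed and × 2 (reverse to put N2H4(l) on the product side; ×2 to match 2 N2H4(l) in the target): (-2)·(-622.2) = +1244.4 kJ/mol
equation 3 as written (N2O4(g) already on the product side): +9.2 kJ/mol
Since enthalpy is a state function, ΔH_rxn = (3)·(-285.8) + (-2)·(-622.2) + (1)·(+9.2) = 396.2 kJ/mol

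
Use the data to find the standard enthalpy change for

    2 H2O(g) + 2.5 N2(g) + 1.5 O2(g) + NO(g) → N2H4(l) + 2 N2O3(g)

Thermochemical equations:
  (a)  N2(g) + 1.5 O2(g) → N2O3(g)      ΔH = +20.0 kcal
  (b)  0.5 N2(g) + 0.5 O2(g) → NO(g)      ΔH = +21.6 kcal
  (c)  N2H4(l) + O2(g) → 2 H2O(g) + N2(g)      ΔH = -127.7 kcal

(a) × 2: (2)·(+20.0) = +40.0 kcal
(b) reversed: -21.6 kcal
(c) reversed: +127.7 kcal
By Hess's law, ΔH = (2)·(+20.0) + (-1)·(+21.6) + (-1)·(-127.7) = 146.1 kcal

ΔH = 146.1 kcal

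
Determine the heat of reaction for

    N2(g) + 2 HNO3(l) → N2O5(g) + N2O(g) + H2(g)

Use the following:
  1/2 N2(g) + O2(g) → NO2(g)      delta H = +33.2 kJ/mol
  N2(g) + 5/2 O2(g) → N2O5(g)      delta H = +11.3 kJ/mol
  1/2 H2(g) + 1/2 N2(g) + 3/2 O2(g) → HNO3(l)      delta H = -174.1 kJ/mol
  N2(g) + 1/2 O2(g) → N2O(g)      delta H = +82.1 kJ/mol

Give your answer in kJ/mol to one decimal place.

delta H = 441.6 kJ/mol

equation 1: not needed (NO2(g) appears nowhere else).
equation 2 as written (N2O5(g) already on the product side): +11.3 kJ/mol
equation 3 reversed and × 2 (HNO3(l) must end up as a reactant; ×2 to match 2 HNO3(l) in the target): (-2)·(-174.1) = +348.2 kJ/mol
equation 4 as written (N2O(g) already on the product side): +82.1 kJ/mol
delta H = (+11.3) + (+348.2) + (+82.1) = 441.6 kJ/mol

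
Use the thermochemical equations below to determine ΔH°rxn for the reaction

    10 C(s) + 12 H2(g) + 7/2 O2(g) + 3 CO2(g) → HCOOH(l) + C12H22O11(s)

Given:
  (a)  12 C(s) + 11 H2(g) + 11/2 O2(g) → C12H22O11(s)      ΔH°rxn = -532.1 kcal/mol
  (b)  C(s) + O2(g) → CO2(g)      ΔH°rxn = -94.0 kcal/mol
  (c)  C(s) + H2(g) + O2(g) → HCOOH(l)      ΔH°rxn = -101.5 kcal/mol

ΔH°rxn = -351.6 kcal/mol

(a) as written (C12H22O11(s) already on the product side): -532.1 kcal/mol
(b) reversed and × 3 (reverse to put CO2(g) on the reactant side; scale by 3 for the 3 CO2(g)): (-3)·(-94.0) = +282.0 kcal/mol
(c) as written (HCOOH(l) already on the product side): -101.5 kcal/mol
ΔH°rxn = (1)·(-532.1) + (-3)·(-94.0) + (1)·(-101.5) = -351.6 kcal/mol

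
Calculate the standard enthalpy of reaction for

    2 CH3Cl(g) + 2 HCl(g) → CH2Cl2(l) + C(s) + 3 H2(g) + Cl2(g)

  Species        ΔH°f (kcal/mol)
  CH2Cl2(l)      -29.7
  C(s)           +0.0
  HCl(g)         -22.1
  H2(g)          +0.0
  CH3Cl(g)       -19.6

Products: 1·(-29.7) + 1·(+0.0) + 3·(+0.0) + 1·(+0.0) = -29.7
Reactants: 2·(-19.6) + 2·(-22.1) = -83.4
ΔHrxn = (-29.7) − (-83.4) = 53.7 kcal/mol

ΔHrxn = 53.7 kcal/mol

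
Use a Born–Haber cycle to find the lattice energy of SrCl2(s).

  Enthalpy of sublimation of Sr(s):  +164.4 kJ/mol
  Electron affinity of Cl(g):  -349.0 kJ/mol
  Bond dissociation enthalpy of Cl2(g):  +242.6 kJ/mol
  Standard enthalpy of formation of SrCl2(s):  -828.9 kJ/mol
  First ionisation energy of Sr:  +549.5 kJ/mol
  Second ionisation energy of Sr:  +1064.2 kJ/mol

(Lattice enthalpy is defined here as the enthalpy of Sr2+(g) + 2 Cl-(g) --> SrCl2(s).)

U = -2151.6 kJ/mol

ΔHf° = 1·ΔHsub + 1·(ΣIE) + 1·D(Cl2) + 2·EA + U
-828.9 = 1·(+164.4) + 1·(+1613.7) + 1·(+242.6) + 2·(-349.0) + U
U = -828.9 − (+1322.7) = -2151.6 kJ/mol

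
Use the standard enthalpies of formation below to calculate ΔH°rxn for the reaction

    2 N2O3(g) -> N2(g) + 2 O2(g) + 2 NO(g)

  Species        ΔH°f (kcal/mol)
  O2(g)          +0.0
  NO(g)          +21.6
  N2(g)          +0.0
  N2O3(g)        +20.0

ΔH°rxn = 3.2 kcal/mol

ΔH°rxn = Σ nΔHf°(products) − Σ nΔHf°(reactants).
Products: 1·(+0.0) + 2·(+0.0) + 2·(+21.6) = +43.2
Reactants: 2·(+20.0) = +40.0
ΔH°rxn = (+43.2) − (+40.0) = 3.2 kcal/mol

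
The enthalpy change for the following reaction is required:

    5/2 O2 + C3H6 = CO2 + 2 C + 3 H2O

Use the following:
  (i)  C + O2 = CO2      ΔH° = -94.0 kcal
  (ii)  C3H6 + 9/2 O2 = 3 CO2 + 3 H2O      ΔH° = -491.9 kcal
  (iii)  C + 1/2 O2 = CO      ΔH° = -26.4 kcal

ΔH° = -303.9 kcal

(i) reversed and × 2: (-2)·(-94.0) = +188.0 kcal
(ii) as written: -491.9 kcal
(iii): not needed.
Summing the manipulated equations, ΔH° = (+188.0) + (-491.9) = -303.9 kcal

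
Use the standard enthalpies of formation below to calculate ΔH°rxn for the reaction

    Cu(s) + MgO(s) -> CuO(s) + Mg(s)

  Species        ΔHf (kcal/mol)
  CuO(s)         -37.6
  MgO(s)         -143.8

ΔH°rxn = Σ nΔHf°(products) − Σ nΔHf°(reactants).
Products: 1·(-37.6) + 1·(+0.0) = -37.6
Reactants: 1·(+0.0) + 1·(-143.8) = -143.8
ΔH°rxn = (-37.6) − (-143.8) = 106.2 kcal/mol

ΔH°rxn = 106.2 kcal/mol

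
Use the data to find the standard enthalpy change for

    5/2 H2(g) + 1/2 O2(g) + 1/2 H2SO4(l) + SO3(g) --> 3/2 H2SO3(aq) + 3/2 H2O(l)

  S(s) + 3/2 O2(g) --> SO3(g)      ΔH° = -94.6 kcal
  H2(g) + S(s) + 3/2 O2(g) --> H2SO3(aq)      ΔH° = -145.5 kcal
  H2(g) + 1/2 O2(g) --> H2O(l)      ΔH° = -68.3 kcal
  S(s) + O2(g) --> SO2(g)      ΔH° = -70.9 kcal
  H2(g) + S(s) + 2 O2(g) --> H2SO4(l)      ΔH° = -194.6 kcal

ΔH° = -128.8 kcal

equation 1 reversed (SO3(g) must end up as a reactant): +94.6 kcal
equation 2 × 3/2 (×3/2 to match 3/2 H2SO3(aq) in the target): (3/2)·(-145.5) = -218.25 kcal
equation 3 × 3/2 (×3/2 to match 3/2 H2O(l) in the target): (3/2)·(-68.3) = -102.45 kcal
equation 4: not needed (SO2(g) appears nowhere else).
equation 5 reversed and × 1/2 (reverse to put H2SO4(l) on the reactant side; ×1/2 to match 1/2 H2SO4(l) in the target): (-1/2)·(-194.6) = +97.3 kcal
ΔH° = (-1)·(-94.6) + (3/2)·(-145.5) + (3/2)·(-68.3) + (-1/2)·(-194.6) = -128.8 kcal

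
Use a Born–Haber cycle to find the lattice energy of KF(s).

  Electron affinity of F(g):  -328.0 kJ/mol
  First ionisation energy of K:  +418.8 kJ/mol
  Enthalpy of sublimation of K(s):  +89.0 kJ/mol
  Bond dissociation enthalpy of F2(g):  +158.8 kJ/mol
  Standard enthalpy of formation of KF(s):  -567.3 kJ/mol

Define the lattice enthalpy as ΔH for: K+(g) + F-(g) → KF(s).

ΔHf° = 1·ΔHsub + 1·(ΣIE) + 1/2·D(F2) + 1·EA + U
-567.3 = 1·(+89.0) + 1·(+418.8) + 1/2·(+158.8) + 1·(-328.0) + U
U = -567.3 − (+259.2) = -826.5 kJ/mol

U = -826.5 kJ/mol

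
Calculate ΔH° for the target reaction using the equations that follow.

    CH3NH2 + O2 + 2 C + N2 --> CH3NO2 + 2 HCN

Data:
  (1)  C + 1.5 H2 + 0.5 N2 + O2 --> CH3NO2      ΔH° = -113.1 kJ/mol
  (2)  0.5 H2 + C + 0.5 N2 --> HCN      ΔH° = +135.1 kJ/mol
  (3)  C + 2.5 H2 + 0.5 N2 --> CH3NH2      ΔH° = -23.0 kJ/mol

(1) as written: -113.1 kJ/mol
(2) × 2: (2)·(+135.1) = +270.2 kJ/mol
(3) reversed: +23.0 kJ/mol
Combining the equations, ΔH° = (1)·(-113.1) + (2)·(+135.1) + (-1)·(-23.0) = 180.1 kJ/mol

ΔH° = 180.1 kJ/mol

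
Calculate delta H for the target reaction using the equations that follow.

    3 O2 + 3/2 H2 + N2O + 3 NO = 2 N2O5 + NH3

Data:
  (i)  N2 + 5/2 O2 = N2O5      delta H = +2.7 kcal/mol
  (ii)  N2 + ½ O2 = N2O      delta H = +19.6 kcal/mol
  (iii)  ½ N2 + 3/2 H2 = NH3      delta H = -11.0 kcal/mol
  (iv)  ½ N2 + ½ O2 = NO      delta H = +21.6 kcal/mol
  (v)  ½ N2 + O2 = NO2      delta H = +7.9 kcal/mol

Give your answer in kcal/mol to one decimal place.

delta H = -90.0 kcal/mol

(i) × 2: (2)·(+2.7) = +5.4 kcal/mol
(ii) reversed: -19.6 kcal/mol
(iii) as written: -11.0 kcal/mol
(iv) reversed and × 3: (-3)·(+21.6) = -64.8 kcal/mol
(v): not needed.
delta H = (+5.4) + (-19.6) + (-11.0) + (-64.8) = -90.0 kcal/mol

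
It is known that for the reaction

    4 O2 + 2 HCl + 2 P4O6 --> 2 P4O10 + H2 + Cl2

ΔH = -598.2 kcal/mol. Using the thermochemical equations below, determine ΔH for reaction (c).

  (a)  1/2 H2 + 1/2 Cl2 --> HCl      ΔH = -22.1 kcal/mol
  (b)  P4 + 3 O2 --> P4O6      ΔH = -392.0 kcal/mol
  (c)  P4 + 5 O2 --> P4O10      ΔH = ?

(a) reversed and × 2: (-2)·(-22.1) = +44.2 kcal/mol
(b) reversed and × 2: (-2)·(-392.0) = +784.0 kcal/mol
(c) × 2: contributes 2·x
-598.2 = (+44.2) + (+784.0) + 2·x
x = (-598.2 − (+828.2)) / (2) = -713.2 kcal/mol

ΔH = -713.2 kcal/mol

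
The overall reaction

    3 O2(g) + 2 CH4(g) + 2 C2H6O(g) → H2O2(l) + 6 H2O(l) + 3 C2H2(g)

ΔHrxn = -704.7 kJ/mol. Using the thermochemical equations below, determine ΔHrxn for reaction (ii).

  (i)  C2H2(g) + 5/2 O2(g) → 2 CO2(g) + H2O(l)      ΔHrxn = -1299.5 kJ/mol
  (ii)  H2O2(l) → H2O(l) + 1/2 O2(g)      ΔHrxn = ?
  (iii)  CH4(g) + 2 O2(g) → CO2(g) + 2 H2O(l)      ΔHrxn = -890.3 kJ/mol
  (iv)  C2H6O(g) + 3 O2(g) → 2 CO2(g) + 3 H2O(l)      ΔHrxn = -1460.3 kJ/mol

(i) reversed and × 3 (C2H2(g) must end up as a product; scale by 3 for the 3 C2H2(g)): (-3)·(-1299.5) = +3898.5 kJ/mol
(ii) reversed (reverse to put H2O2(l) on the product side): contributes −x
(iii) × 2 (×2 to match 2 CH4(g) in the target): (2)·(-890.3) = -1780.6 kJ/mol
(iv) × 2 (×2 to match 2 C2H6O(g) in the target): (2)·(-1460.3) = -2920.6 kJ/mol
-704.7 = (+3898.5) + (-1780.6) + (-2920.6) − x
x = (-704.7 − (-802.7)) / (-1) = -98.0 kJ/mol

ΔHrxn = -98.0 kJ/mol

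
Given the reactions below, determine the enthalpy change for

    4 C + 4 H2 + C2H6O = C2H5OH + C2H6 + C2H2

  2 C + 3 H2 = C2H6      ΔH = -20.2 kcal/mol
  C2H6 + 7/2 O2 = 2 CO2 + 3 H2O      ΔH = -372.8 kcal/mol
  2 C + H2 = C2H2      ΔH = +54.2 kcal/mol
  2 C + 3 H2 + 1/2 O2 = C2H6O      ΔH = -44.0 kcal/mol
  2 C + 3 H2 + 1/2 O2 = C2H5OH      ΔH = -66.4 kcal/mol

equation 1 as written: -20.2 kcal/mol
equation 2: not needed.
equation 3 as written: +54.2 kcal/mol
equation 4 reversed: +44.0 kcal/mol
equation 5 as written: -66.4 kcal/mol
ΔH = (-20.2) + (+54.2) + (+44.0) + (-66.4) = 11.6 kcal/mol

ΔH = 11.6 kcal/mol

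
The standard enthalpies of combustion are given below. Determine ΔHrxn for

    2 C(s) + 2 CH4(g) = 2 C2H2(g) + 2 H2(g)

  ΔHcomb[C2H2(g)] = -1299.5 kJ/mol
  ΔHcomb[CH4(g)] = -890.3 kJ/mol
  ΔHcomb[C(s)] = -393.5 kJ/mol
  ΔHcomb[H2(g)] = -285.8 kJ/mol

With combustion enthalpies, reactants minus products:
= [2·(-393.5) + 2·(-890.3)] − [2·(-1299.5) + 2·(-285.8)]
= 603.0 kJ/mol

ΔHrxn = 603.0 kJ/mol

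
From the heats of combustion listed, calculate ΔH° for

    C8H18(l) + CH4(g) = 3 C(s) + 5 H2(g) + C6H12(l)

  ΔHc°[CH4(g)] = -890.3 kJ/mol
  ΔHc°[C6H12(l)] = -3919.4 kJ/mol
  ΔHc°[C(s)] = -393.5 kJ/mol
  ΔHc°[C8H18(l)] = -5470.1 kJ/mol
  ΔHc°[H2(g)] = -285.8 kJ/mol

With combustion enthalpies, reactants minus products:
= [1·(-5470.1) + 1·(-890.3)] − [3·(-393.5) + 5·(-285.8) + 1·(-3919.4)]
= 168.5 kJ/mol

ΔH° = 168.5 kJ/mol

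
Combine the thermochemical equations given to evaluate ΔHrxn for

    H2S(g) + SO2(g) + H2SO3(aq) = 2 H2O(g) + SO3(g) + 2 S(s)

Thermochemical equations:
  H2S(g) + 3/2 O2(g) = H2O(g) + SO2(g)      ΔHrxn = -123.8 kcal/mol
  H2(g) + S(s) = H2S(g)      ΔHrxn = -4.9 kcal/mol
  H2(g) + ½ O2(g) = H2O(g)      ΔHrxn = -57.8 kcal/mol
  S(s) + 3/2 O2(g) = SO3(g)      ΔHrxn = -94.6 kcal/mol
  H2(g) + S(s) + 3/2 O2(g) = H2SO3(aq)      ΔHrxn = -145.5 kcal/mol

equation 1 reversed (reverse to put SO2(g) on the reactant side): +123.8 kcal/mol
equation 2 reversed and × 2: (-2)·(-4.9) = +9.8 kcal/mol
equation 3 × 3: (3)·(-57.8) = -173.4 kcal/mol
equation 4 as written (SO3(g) already on the product side): -94.6 kcal/mol
equation 5 reversed (H2SO3(aq) must end up as a reactant): +145.5 kcal/mol
ΔHrxn = (-1)·(-123.8) + (-2)·(-4.9) + (3)·(-57.8) + (1)·(-94.6) + (-1)·(-145.5) = 11.1 kcal/mol

ΔHrxn = 11.1 kcal/mol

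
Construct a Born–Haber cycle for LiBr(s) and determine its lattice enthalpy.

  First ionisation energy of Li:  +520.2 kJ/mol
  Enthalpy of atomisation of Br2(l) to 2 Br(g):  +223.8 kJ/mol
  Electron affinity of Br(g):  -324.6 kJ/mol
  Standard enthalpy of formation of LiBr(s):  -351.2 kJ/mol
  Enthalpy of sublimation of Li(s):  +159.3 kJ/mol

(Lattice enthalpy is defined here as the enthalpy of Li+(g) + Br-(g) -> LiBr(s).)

ΔHf° = 1·ΔHsub + 1·(ΣIE) + 1/2·D(Br2) + 1·EA + U
-351.2 = 1·(+159.3) + 1·(+520.2) + 1/2·(+223.8) + 1·(-324.6) + U
U = -351.2 − (+466.8) = -818.0 kJ/mol

U = -818.0 kJ/mol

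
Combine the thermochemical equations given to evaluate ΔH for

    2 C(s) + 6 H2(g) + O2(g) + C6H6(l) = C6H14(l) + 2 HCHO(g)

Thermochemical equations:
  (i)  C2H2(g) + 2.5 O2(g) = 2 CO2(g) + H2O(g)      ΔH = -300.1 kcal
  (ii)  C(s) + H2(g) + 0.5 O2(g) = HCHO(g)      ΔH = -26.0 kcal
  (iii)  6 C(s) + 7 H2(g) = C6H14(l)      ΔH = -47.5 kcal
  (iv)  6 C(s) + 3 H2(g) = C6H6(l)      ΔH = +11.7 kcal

ΔH = -111.2 kcal

(i): not needed.
(ii) × 2: (2)·(-26.0) = -52.0 kcal
(iii) as written: -47.5 kcal
(iv) reversed: -11.7 kcal
ΔH = (-52.0) + (-47.5) + (-11.7) = -111.2 kcal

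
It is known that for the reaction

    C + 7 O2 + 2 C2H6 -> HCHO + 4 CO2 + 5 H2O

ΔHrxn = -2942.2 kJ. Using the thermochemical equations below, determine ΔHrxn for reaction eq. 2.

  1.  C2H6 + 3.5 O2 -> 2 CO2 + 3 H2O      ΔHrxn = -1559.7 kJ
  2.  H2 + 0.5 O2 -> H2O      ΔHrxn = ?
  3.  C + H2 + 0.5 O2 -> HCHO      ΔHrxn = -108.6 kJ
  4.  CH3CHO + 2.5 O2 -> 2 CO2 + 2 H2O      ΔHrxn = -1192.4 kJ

eq. 1 × 2: (2)·(-1559.7) = -3119.4 kJ
eq. 2 reversed: contributes −x
eq. 3 as written: -108.6 kJ
eq. 4: not needed.
-2942.2 = (-3119.4) + (-108.6) − x
x = (-2942.2 − (-3228.0)) / (-1) = -285.8 kJ

ΔHrxn = -285.8 kJ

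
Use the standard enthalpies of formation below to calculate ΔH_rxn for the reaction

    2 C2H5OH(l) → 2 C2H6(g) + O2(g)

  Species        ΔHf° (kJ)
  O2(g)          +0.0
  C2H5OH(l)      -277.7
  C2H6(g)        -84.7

ΔH_rxn = 386.0 kJ

Products: 2·(-84.7) + 1·(+0.0) = -169.4
Reactants: 2·(-277.7) = -555.4
ΔH_rxn = (-169.4) − (-555.4) = 386.0 kJ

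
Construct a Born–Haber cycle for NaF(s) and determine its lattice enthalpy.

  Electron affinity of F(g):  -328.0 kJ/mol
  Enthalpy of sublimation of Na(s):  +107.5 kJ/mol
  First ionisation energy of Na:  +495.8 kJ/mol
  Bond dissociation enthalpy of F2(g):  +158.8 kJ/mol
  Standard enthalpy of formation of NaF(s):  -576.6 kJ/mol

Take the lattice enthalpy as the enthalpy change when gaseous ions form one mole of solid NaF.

U = -931.3 kJ/mol

ΔHf° = 1·ΔHsub + 1·(ΣIE) + 1/2·D(F2) + 1·EA + U
-576.6 = 1·(+107.5) + 1·(+495.8) + 1/2·(+158.8) + 1·(-328.0) + U
U = -576.6 − (+354.7) = -931.3 kJ/mol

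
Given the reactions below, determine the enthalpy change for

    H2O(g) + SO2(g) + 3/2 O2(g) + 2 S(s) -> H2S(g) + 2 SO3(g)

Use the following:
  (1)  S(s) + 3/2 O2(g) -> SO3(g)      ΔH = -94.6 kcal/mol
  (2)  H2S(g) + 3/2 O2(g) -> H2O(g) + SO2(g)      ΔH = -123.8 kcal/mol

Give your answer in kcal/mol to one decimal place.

ΔH = -65.4 kcal/mol

(1) × 2 (scale by 2 for the 2 SO3(g)): (2)·(-94.6) = -189.2 kcal/mol
(2) reversed (H2S(g) must end up as a product): +123.8 kcal/mol
Summing the manipulated equations, ΔH = (-189.2) + (+123.8) = -65.4 kcal/mol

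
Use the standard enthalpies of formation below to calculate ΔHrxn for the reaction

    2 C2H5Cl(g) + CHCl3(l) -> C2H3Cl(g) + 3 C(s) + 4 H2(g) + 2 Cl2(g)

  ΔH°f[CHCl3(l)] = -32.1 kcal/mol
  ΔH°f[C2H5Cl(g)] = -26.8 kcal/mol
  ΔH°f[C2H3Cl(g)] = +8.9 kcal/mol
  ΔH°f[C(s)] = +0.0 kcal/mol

Products: 1·(+8.9) + 3·(+0.0) + 4·(+0.0) + 2·(+0.0) = +8.9
Reactants: 2·(-26.8) + 1·(-32.1) = -85.7
ΔHrxn = (+8.9) − (-85.7) = 94.6 kcal/mol

ΔHrxn = 94.6 kcal/mol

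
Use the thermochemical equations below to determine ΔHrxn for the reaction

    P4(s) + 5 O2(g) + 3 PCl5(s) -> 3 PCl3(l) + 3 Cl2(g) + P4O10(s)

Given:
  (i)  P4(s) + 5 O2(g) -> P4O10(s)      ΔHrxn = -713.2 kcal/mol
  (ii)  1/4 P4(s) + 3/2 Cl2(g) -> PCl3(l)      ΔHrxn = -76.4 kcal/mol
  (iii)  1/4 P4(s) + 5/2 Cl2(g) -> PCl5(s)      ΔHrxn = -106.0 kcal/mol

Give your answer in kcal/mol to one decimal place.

ΔHrxn = -624.4 kcal/mol

(i) as written: -713.2 kcal/mol
(ii) × 3: (3)·(-76.4) = -229.2 kcal/mol
(iii) reversed and × 3: (-3)·(-106.0) = +318.0 kcal/mol
ΔHrxn = (-713.2) + (-229.2) + (+318.0) = -624.4 kcal/mol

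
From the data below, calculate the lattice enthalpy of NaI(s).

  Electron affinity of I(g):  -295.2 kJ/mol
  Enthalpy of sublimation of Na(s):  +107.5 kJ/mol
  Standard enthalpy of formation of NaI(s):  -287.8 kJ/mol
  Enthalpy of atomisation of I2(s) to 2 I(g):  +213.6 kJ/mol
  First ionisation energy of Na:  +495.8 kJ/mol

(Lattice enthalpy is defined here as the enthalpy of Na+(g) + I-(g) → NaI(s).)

ΔHf° = 1·ΔHsub + 1·(ΣIE) + 1/2·D(I2) + 1·EA + U
-287.8 = 1·(+107.5) + 1·(+495.8) + 1/2·(+213.6) + 1·(-295.2) + U
U = -287.8 − (+414.9) = -702.7 kJ/mol

U = -702.7 kJ/mol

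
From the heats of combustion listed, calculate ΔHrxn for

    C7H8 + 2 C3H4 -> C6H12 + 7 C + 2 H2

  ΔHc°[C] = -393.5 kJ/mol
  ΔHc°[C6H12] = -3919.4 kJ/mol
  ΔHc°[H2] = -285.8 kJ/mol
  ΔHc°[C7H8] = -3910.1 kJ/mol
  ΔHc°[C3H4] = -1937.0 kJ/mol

With combustion enthalpies, reactants minus products:
= [1·(-3910.1) + 2·(-1937.0)] − [1·(-3919.4) + 7·(-393.5) + 2·(-285.8)]
= -538.6 kJ/mol

ΔHrxn = -538.6 kJ/mol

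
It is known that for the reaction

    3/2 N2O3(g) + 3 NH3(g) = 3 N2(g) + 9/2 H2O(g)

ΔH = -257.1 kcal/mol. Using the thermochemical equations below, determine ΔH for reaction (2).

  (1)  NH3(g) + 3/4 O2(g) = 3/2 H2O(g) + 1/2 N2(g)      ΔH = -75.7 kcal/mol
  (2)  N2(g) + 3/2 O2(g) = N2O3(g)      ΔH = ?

ΔH = 20.0 kcal/mol

(1) × 3 (×3 to match 3 NH3(g) in the target): (3)·(-75.7) = -227.1 kcal/mol
(2) reversed and × 3/2 (reverse to put N2O3(g) on the reactant side; scale by 3/2 for the 3/2 N2O3(g)): contributes −3/2·x
-257.1 = (-227.1) − 3/2·x
x = (-257.1 − (-227.1)) / (-3/2) = 20.0 kcal/mol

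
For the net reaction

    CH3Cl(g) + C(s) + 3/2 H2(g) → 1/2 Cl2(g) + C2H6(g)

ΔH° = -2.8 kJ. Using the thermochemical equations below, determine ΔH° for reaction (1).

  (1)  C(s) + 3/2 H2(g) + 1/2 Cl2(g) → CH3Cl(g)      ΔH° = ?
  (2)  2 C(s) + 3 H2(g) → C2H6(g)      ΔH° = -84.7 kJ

(1) reversed: contributes −x
(2) as written: -84.7 kJ
-2.8 = (-84.7) − x
x = (-2.8 − (-84.7)) / (-1) = -81.9 kJ

ΔH° = -81.9 kJ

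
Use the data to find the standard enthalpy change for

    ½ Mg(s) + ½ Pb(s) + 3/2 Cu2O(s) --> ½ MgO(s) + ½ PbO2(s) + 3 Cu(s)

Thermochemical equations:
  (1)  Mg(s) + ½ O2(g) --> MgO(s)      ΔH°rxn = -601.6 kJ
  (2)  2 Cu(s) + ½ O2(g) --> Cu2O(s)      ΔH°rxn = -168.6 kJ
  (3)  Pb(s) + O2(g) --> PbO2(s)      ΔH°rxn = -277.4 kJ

ΔH°rxn = -186.6 kJ

(1) × 1/2: (1/2)·(-601.6) = -300.8 kJ
(2) reversed and × 3/2: (-3/2)·(-168.6) = +252.9 kJ
(3) × 1/2: (1/2)·(-277.4) = -138.7 kJ
Summing the manipulated equations, ΔH°rxn = (1/2)·(-601.6) + (-3/2)·(-168.6) + (1/2)·(-277.4) = -186.6 kJ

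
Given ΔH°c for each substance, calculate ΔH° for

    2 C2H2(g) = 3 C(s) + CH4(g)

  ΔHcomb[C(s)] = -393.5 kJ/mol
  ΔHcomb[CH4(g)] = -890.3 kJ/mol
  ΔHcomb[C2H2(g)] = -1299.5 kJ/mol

ΔH° = -528.2 kJ/mol

With combustion enthalpies, reactants minus products:
= [2·(-1299.5)] − [3·(-393.5) + 1·(-890.3)]
= -528.2 kJ/mol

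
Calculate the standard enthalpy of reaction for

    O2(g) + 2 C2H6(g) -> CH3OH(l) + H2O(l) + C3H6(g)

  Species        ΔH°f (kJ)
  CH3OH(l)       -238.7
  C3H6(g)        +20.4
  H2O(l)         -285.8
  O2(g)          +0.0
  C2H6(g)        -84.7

Products: 1·(-238.7) + 1·(-285.8) + 1·(+20.4) = -504.1
Reactants: 1·(+0.0) + 2·(-84.7) = -169.4
ΔH_rxn = (-504.1) − (-169.4) = -334.7 kJ

ΔH_rxn = -334.7 kJ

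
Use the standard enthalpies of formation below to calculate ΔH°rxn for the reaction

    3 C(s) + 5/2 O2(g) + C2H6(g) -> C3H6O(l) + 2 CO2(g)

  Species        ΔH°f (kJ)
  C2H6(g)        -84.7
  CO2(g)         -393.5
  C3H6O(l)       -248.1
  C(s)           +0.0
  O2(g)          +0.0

ΔH°rxn = -950.4 kJ

ΔH°rxn = Σ nΔHf°(products) − Σ nΔHf°(reactants).
Products: 1·(-248.1) + 2·(-393.5) = -1035.1
Reactants: 3·(+0.0) + 5/2·(+0.0) + 1·(-84.7) = -84.7
ΔH°rxn = (-1035.1) − (-84.7) = -950.4 kJ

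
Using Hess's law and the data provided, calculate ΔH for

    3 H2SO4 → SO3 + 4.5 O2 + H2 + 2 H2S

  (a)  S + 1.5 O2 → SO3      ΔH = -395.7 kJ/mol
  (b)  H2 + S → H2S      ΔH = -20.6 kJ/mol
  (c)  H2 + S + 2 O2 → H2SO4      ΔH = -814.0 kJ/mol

ΔH = 2005.1 kJ/mol

(a) as written (SO3 already on the product side): -395.7 kJ/mol
(b) × 2 (×2 to match 2 H2S in the target): (2)·(-20.6) = -41.2 kJ/mol
(c) reversed and × 3 (H2SO4 must end up as a reactant; ×3 to match 3 H2SO4 in the target): (-3)·(-814.0) = +2442.0 kJ/mol
ΔH = (1)·(-395.7) + (2)·(-20.6) + (-3)·(-814.0) = 2005.1 kJ/mol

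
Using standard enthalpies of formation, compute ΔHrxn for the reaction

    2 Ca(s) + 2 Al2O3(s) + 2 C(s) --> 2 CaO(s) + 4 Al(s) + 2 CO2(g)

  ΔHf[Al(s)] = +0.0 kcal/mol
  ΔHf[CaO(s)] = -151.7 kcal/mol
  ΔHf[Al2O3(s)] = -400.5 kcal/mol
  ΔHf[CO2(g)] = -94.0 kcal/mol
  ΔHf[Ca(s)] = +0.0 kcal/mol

ΔHrxn = 309.6 kcal/mol

ΔH°rxn = Σ nΔHf°(products) − Σ nΔHf°(reactants).
Products: 2·(-151.7) + 4·(+0.0) + 2·(-94.0) = -491.4
Reactants: 2·(+0.0) + 2·(-400.5) + 2·(+0.0) = -801.0
ΔHrxn = (-491.4) − (-801.0) = 309.6 kcal/mol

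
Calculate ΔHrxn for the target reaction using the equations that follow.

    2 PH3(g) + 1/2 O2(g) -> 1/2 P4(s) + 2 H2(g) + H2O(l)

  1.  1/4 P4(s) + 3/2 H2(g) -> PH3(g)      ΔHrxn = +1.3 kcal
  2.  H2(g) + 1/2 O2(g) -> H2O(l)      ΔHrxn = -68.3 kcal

eq. 1 reversed and × 2: (-2)·(+1.3) = -2.6 kcal
eq. 2 as written: -68.3 kcal
ΔHrxn = (-2.6) + (-68.3) = -70.9 kcal

ΔHrxn = -70.9 kcal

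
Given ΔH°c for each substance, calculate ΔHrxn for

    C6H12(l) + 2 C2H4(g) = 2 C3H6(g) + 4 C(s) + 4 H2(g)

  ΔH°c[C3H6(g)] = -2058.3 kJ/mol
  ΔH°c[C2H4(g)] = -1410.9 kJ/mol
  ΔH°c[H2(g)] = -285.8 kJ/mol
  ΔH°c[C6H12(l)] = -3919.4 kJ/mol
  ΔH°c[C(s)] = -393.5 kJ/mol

ΔHrxn = 92.6 kJ/mol

Using ΔH = Σ nΔHc°(reactants) − Σ nΔHc°(products):
= [1·(-3919.4) + 2·(-1410.9)] − [2·(-2058.3) + 4·(-393.5) + 4·(-285.8)]
= 92.6 kJ/mol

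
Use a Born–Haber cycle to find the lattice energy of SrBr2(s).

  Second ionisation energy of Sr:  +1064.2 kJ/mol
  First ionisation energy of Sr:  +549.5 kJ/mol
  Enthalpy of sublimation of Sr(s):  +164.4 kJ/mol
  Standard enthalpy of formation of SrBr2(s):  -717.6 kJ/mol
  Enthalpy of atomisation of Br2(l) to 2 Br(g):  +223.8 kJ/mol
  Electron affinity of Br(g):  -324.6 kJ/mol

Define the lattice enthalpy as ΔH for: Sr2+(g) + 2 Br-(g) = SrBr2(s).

U = -2070.3 kJ/mol

ΔHf° = 1·ΔHsub + 1·(ΣIE) + 1·D(Br2) + 2·EA + U
-717.6 = 1·(+164.4) + 1·(+1613.7) + 1·(+223.8) + 2·(-324.6) + U
U = -717.6 − (+1352.7) = -2070.3 kJ/mol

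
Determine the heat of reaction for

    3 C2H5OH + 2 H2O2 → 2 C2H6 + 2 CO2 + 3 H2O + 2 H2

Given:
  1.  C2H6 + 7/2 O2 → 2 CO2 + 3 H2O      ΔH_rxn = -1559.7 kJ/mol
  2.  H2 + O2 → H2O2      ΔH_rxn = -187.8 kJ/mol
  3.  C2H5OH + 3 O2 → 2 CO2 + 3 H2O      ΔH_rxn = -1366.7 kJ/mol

ΔH_rxn = -605.1 kJ/mol

eq. 1 reversed and × 2 (reverse to put C2H6 on the product side; scale by 2 for the 2 C2H6): (-2)·(-1559.7) = +3119.4 kJ/mol
eq. 2 reversed and × 2 (reverse to put H2O2 on the reactant side; scale by 2 for the 2 H2O2): (-2)·(-187.8) = +375.6 kJ/mol
eq. 3 × 3 (scale by 3 for the 3 C2H5OH): (3)·(-1366.7) = -4100.1 kJ/mol
ΔH_rxn = (+3119.4) + (+375.6) + (-4100.1) = -605.1 kJ/mol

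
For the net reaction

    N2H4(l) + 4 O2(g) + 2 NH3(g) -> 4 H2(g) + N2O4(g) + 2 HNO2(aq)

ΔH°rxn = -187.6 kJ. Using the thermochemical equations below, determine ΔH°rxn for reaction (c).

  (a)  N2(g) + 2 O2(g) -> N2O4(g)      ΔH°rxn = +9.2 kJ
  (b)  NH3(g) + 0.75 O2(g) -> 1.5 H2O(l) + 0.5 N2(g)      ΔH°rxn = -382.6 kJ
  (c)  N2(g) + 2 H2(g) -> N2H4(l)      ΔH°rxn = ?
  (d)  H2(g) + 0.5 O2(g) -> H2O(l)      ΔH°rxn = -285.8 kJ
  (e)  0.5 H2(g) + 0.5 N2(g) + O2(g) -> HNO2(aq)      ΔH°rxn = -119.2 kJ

(a) as written: +9.2 kJ
(b) × 2: (2)·(-382.6) = -765.2 kJ
(c) reversed: contributes −x
(d) reversed and × 3: (-3)·(-285.8) = +857.4 kJ
(e) × 2: (2)·(-119.2) = -238.4 kJ
-187.6 = (+9.2) + (-765.2) + (+857.4) + (-238.4) − x
x = (-187.6 − (-137.0)) / (-1) = 50.6 kJ

ΔH°rxn = 50.6 kJ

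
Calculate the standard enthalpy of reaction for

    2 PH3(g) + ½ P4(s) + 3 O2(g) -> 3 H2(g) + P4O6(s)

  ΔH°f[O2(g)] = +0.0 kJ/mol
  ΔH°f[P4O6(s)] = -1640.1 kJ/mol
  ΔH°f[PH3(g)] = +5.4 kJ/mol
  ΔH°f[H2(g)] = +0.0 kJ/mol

ΔH°rxn = -1650.9 kJ/mol

Products: 3·(+0.0) + 1·(-1640.1) = -1640.1
Reactants: 2·(+5.4) + 1/2·(+0.0) + 3·(+0.0) = +10.8
ΔH°rxn = (-1640.1) − (+10.8) = -1650.9 kJ/mol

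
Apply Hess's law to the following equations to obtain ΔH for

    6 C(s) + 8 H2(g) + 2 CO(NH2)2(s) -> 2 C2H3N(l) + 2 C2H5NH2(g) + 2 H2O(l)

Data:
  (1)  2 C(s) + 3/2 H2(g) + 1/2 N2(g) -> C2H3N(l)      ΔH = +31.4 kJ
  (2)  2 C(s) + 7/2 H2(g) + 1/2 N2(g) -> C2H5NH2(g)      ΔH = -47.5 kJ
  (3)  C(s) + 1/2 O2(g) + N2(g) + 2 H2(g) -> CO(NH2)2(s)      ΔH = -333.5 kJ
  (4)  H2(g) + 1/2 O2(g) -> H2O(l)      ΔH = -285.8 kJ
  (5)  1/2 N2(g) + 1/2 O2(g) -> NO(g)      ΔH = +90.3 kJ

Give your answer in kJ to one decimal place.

ΔH = 63.2 kJ

(1) × 2: (2)·(+31.4) = +62.8 kJ
(2) × 2: (2)·(-47.5) = -95.0 kJ
(3) reversed and × 2: (-2)·(-333.5) = +667.0 kJ
(4) × 2: (2)·(-285.8) = -571.6 kJ
(5): not needed.
Since enthalpy is a state function, ΔH = (2)·(+31.4) + (2)·(-47.5) + (-2)·(-333.5) + (2)·(-285.8) = 63.2 kJ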